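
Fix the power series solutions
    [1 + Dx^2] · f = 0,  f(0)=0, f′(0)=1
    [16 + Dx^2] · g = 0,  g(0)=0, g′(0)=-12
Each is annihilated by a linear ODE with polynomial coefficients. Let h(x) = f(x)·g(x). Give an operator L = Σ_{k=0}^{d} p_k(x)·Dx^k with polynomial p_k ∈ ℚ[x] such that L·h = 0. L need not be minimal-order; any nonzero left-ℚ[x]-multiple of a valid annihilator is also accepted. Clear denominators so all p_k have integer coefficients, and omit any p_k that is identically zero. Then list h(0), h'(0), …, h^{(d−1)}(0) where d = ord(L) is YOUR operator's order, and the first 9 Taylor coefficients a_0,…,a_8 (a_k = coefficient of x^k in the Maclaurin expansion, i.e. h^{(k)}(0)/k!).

f: a_k = 0, 1, 0, -1/6, 0, 1/120, 0, -1/5040, 0, …
g: a_k = 0, -12, 0, 32, 0, -128/5, 0, 1024/105, 0, …
Sym-product of L_f,L_g gives L₀ (≤ ord 4).
L = 225 + 34·Dx^2 + Dx^4  (order 4).
h: a_k = 0, 0, -12, 0, 34, 0, -931/30, 0, 6001/420, …
ICs: h(0) = 0, h′(0) = 0, h′′(0) = -24, h′′′(0) = 0.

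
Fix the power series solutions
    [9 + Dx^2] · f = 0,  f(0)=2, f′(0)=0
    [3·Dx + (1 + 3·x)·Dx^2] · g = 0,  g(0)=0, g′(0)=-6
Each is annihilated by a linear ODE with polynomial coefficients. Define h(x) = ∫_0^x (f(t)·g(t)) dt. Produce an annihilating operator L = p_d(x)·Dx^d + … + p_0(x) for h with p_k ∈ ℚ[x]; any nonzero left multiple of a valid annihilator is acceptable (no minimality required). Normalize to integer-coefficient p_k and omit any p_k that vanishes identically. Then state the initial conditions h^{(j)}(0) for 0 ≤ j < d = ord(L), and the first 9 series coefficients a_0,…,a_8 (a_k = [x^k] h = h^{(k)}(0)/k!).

f: a_k = 2, 0, -9, 0, 27/4, 0, -81/40, 0, 729/2240, …
g: a_k = 0, -6, 9, -18, 81/2, -486/5, 243, -4374/7, 6561/4, …
h₀=f·g: eliminate ⇒ L₀, order ≤ 2·2.
h=∫h₀ ⇒ L = L₀·Dx.
L = (-81 + 486·x + 4617·x^2 + 11664·x^3 + 8748·x^4)·Dx + (36 + 540·x + 1944·x^2 + 1944·x^3)·Dx^2 + (180·x + 1134·x^2 + 2592·x^3 + 1944·x^4)·Dx^3 + (4 + 60·x + 216·x^2 + 216·x^3)·Dx^4 + (1 + 14·x + 69·x^2 + 144·x^3 + 108·x^4)·Dx^5  (order 5).
h: a_k = 0, 0, -6, 6, 9/2, 0, -243/20, 729/28, -67797/1120, …
ICs: h(0) = 0, h′(0) = 0, h′′(0) = -12, h′′′(0) = 36, h′′′′(0) = 108.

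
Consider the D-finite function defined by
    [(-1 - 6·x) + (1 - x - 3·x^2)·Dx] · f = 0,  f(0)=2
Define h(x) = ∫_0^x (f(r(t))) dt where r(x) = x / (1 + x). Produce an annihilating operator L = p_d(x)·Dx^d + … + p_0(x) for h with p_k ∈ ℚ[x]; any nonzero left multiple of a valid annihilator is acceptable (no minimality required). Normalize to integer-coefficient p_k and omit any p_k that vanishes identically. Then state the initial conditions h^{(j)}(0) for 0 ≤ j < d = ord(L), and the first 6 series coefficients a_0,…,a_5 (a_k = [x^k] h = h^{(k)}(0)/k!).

f: a_k = 2, 2, 8, 14, 38, 80, …
f∘r: x↦r, Dx↦Dx/r' in L_f ⇒ L₀.
∫: right-multiply L₀ by Dx.
L = (1 + 7·x)·Dx + (-1 - 2·x + 2·x^2 + 3·x^3)·Dx^2  (order 2).
h: a_k = 0, 2, 1, 2, 0, 18/5, …
ICs: h(0) = 0, h′(0) = 2.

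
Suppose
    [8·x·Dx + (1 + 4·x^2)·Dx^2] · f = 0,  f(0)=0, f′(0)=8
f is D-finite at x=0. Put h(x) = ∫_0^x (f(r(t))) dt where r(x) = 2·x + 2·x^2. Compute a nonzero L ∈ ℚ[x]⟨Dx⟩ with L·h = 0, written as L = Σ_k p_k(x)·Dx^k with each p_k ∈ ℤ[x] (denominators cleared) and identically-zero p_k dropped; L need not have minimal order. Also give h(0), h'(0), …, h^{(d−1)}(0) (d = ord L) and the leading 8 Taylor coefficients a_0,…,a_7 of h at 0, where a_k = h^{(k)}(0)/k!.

f: a_k = 0, 8, 0, -32/3, 0, 128/5, 0, -512/7, …
h₀=f(r): pull back L_f along r ⇒ L₀.
∫: right-multiply L₀ by Dx.
L = (-2 + 32·x + 128·x^2 + 192·x^3 + 96·x^4)·Dx^2 + (1 + 2·x + 16·x^2 + 64·x^3 + 80·x^4 + 32·x^5)·Dx^3  (order 3).
h: a_k = 0, 0, 8, 16/3, -64/3, -256/5, 1408/15, 12032/21, …
ICs: h(0) = 0, h′(0) = 0, h′′(0) = 16.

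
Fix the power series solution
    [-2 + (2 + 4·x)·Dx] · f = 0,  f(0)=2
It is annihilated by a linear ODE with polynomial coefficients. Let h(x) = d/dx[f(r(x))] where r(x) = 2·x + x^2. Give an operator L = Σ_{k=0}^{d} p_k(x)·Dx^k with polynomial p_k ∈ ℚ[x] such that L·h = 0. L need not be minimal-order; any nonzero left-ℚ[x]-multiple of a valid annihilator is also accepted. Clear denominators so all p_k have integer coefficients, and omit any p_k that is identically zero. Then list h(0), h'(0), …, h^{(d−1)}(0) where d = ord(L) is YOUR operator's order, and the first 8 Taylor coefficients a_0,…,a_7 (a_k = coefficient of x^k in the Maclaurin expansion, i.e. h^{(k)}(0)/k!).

f: a_k = 2, 2, -1, 1, -5/4, 7/4, -21/8, 33/8, …
Substitute x→r, Dx→(1/r')Dx; clear ⇒ L₀.
h=h₀': d/dx-closure on L₀ ⇒ L.
L = -1 + (-1 - 5·x - 6·x^2 - 2·x^3)·Dx  (order 1).
h: a_k = 4, -4, 12, -36, 110, -342, 1078, -3434, …
ICs: h(0) = 4.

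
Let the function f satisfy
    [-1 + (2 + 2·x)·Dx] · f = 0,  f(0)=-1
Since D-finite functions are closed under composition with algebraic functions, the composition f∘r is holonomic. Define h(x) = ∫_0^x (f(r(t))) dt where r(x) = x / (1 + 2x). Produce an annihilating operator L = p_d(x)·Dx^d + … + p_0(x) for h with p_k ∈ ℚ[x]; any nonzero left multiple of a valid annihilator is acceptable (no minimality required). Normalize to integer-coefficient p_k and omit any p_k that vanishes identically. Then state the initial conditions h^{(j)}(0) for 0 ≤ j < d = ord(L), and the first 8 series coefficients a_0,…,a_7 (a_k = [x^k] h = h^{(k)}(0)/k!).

L = -Dx + (2 + 10·x + 12·x^2)·Dx^2  (order 2).
h: a_k = 0, -1, -1/4, 3/8, -41/64, 757/640, -1181/512, 33645/7168, …
ICs: h(0) = 0, h′(0) = -1.

f: a_k = -1, -1/2, 1/8, -1/16, 5/128, -7/256, 21/1024, -33/2048, …
f∘r: x↦r, Dx↦Dx/r' in L_f ⇒ L₀.
Integrate: L := L₀·Dx.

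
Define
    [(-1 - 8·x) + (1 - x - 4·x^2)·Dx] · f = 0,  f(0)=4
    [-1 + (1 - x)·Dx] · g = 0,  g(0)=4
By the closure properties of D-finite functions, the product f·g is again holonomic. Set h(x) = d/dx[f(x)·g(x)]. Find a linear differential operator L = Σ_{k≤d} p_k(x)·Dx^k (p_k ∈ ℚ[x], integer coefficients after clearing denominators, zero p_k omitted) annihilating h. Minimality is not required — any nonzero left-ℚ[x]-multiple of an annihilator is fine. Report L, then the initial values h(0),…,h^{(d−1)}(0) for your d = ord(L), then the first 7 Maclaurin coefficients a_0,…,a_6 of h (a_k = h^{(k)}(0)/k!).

f: a_k = 4, 4, 20, 36, 116, 260, 724, …
g: a_k = 4, 4, 4, 4, 4, 4, 4, …
f·g: L₀ = L_f ⊗_s L_g, ord ≤ 1·1.
Differentiate: ansatz ord ≤ ord L₀ ⇒ L.
L = (7 + 6·x + 3·x^2 - 96·x^3 + 96·x^4) + (-1 - x + 15·x^2 - 7·x^3 - 30·x^4 + 24·x^5)·Dx  (order 1).
h: a_k = 32, 224, 768, 2880, 8800, 27936, 81984, …
ICs: h(0) = 32.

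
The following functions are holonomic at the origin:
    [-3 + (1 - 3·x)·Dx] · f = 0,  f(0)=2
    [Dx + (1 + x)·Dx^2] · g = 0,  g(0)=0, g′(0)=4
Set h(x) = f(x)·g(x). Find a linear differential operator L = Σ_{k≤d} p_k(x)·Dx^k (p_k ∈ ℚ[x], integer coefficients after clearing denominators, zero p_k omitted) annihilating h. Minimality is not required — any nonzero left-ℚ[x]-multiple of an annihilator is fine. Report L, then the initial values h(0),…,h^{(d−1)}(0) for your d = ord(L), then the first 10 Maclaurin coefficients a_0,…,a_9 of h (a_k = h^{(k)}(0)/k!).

L = 3 + (5 + 9·x)·Dx + (-1 + 2·x + 3·x^2)·Dx^2  (order 2).
h: a_k = 0, 8, 20, 188/3, 186, 2798/5, 25162/15, 176174/35, 528487/35, 14269429/315, …
ICs: h(0) = 0, h′(0) = 8.

f: a_k = 2, 6, 18, 54, 162, 486, 1458, 4374, 13122, 39366, …
g: a_k = 0, 4, -2, 4/3, -1, 4/5, -2/3, 4/7, -1/2, 4/9, …
L₀ := L_f ⊗_s L_g (sym. prod.), ord ≤ 2.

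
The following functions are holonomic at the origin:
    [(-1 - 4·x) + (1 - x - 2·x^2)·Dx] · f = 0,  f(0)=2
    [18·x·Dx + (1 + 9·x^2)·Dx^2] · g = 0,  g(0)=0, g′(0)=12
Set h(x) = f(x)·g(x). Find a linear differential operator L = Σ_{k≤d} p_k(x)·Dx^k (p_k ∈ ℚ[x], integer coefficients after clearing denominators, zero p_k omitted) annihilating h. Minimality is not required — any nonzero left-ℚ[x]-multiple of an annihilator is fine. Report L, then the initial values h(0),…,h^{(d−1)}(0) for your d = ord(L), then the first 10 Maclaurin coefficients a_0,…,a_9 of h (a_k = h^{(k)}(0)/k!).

L = (4 + 18·x + 108·x^2) + (2 - 10·x + 36·x^2 + 108·x^3)·Dx + (-1 + x - 7·x^2 + 9·x^3 + 18·x^4)·Dx^2  (order 2).
h: a_k = 0, 24, 24, 0, 48, 2184/5, 2664/5, -38256/35, -192/7, 534888/35, …
ICs: h(0) = 0, h′(0) = 24.

f: a_k = 2, 2, 6, 10, 22, 42, 86, 170, 342, 682, …
g: a_k = 0, 12, 0, -36, 0, 972/5, 0, -8748/7, 0, 8748, …
f·g: L₀ = L_f ⊗_s L_g, ord ≤ 1·2.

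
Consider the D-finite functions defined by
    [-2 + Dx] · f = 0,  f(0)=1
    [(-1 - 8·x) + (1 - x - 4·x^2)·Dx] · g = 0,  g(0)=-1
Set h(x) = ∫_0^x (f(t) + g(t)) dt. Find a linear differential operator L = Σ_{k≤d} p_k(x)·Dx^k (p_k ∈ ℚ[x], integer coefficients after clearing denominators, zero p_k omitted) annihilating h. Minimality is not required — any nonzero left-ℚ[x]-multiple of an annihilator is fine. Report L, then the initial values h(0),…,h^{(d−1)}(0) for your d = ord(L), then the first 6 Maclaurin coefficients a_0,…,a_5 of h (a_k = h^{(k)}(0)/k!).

L = (16 + 20·x + 240·x^2 + 128·x^3)·Dx + (-6 - 32·x - 124·x^2 + 32·x^3 + 64·x^4)·Dx^2 + (-1 + 11·x + 2·x^2 - 48·x^3 - 32·x^4)·Dx^3  (order 3).
h: a_k = 0, 0, 1/2, -1, -23/12, -17/3, …
ICs: h(0) = 0, h′(0) = 0, h′′(0) = 1.

f: a_k = 1, 2, 2, 4/3, 2/3, 4/15, …
g: a_k = -1, -1, -5, -9, -29, -65, …
L₀ := lclm(L_f,L_g); ord L₀ ≤ 1+1.
h=∫h₀ ⇒ L = L₀·Dx.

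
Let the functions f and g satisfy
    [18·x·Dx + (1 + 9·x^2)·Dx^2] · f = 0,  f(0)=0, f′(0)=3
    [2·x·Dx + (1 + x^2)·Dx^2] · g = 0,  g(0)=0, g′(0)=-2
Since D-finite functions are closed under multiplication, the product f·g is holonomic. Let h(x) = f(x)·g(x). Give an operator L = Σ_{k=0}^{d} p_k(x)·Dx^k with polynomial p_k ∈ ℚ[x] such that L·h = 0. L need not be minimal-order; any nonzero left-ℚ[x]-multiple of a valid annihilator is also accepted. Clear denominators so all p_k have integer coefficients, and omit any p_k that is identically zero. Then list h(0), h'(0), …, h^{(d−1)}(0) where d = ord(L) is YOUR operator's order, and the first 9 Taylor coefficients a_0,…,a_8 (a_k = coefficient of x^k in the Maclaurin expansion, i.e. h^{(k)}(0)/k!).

L = (-216·x - 3600·x^3 - 5184·x^5 + 6480·x^7 + 17496·x^9)·Dx + (-40 - 1452·x^2 - 6480·x^4 - 4536·x^6 + 22680·x^8 + 26244·x^10)·Dx^2 + (-80·x - 980·x^3 - 2160·x^5 + 2952·x^7 + 12960·x^9 + 8748·x^11)·Dx^3 + (-1 - 20·x^2 - 109·x^4 + 981·x^8 + 1620·x^10 + 729·x^12)·Dx^4  (order 4).
h: a_k = 0, 0, -6, 0, 20, 0, -522/5, 0, 4632/7, …
ICs: h(0) = 0, h′(0) = 0, h′′(0) = -12, h′′′(0) = 0.

f: a_k = 0, 3, 0, -9, 0, 243/5, 0, -2187/7, 0, …
g: a_k = 0, -2, 0, 2/3, 0, -2/5, 0, 2/7, 0, …
Sym-product of L_f,L_g gives L₀ (≤ ord 4).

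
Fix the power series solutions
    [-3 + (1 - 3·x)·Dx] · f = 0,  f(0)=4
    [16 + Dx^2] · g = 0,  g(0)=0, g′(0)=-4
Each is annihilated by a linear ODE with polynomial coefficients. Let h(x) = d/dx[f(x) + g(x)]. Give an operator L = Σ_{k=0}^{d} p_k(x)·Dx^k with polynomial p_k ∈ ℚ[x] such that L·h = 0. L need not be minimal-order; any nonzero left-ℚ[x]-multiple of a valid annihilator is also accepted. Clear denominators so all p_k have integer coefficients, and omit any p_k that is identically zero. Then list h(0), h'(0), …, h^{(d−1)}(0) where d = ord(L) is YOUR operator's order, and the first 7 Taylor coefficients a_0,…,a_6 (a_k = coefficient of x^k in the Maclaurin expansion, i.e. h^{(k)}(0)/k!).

L = (5952 - 4608·x + 6912·x^2) + (-560 + 2448·x - 3456·x^2 + 3456·x^3)·Dx + (372 - 288·x + 432·x^2)·Dx^2 + (-35 + 153·x - 216·x^2 + 216·x^3)·Dx^3  (order 3).
h: a_k = 8, 72, 356, 1296, 14452/3, 17496, 2756644/45, …
ICs: h(0) = 8, h′(0) = 72, h′′(0) = 712.

f: a_k = 4, 12, 36, 108, 324, 972, 2916, …
g: a_k = 0, -4, 0, 32/3, 0, -128/15, 0, …
f+g: L₀ = lclm(L_f,L_g), ord ≤ 1+2.
Differentiate: ansatz ord ≤ ord L₀ ⇒ L.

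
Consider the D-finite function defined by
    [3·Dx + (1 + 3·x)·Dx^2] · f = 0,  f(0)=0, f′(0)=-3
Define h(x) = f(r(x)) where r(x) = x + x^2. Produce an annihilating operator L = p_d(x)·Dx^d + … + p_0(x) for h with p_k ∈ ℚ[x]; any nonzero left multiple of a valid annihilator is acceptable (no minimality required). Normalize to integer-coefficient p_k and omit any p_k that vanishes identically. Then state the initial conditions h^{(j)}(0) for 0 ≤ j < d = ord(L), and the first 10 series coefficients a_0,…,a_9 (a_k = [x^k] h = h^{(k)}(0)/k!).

f: a_k = 0, -3, 9/2, -9, 81/4, -243/5, 243/2, -2187/7, 6561/8, -2187, …
f∘r: x↦r, Dx↦Dx/r' in L_f ⇒ L₀.
L = (1 + 6·x + 6·x^2)·Dx + (1 + 5·x + 9·x^2 + 6·x^3)·Dx^2  (order 2).
h: a_k = 0, -3, 3/2, 0, -9/4, 27/5, -9, 81/7, -81/8, 0, …
ICs: h(0) = 0, h′(0) = -3.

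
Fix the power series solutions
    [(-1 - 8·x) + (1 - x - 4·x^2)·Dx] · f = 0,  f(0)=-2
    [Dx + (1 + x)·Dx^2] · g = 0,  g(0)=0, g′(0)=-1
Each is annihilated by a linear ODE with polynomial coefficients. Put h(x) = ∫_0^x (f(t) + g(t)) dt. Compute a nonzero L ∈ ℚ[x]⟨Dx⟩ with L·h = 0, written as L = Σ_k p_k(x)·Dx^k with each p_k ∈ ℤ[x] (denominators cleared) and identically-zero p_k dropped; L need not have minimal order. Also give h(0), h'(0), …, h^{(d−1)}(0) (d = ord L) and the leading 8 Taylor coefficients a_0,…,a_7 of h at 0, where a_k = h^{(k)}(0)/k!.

f: a_k = -2, -2, -10, -18, -58, -130, -362, -882, …
g: a_k = 0, -1, 1/2, -1/3, 1/4, -1/5, 1/6, -1/7, …
Sum ⇒ L₀ = lclm(L_f,L_g) in ℚ(x)⟨Dx⟩.
h=∫₀ˣh₀: take L = L₀·Dx.
L = (74 + 562·x + 1120·x^2 + 1728·x^3 + 768·x^4)·Dx^2 + (52 + 576·x + 1636·x^2 + 3264·x^3 + 3488·x^4 + 1280·x^5)·Dx^3 + (-11 - 41·x - 53·x^2 + 185·x^3 + 704·x^4 + 752·x^5 + 256·x^6)·Dx^4  (order 4).
h: a_k = 0, -2, -3/2, -19/6, -55/12, -231/20, -217/10, -2171/42, …
ICs: h(0) = 0, h′(0) = -2, h′′(0) = -3, h′′′(0) = -19.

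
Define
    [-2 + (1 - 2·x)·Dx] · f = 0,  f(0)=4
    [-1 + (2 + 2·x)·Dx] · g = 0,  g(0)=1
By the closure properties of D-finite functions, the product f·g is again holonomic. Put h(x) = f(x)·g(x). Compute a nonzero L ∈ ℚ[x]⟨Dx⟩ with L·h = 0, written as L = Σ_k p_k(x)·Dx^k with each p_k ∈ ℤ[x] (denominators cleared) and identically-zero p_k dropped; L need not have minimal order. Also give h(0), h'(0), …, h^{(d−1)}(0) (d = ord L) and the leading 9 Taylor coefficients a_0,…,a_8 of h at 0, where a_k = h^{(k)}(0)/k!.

f: a_k = 4, 8, 16, 32, 64, 128, 256, 512, 1024, …
g: a_k = 1, 1/2, -1/8, 1/16, -5/128, 7/256, -21/1024, 33/2048, -429/32768, …
f·g: L₀ = L_f ⊗_s L_g, ord ≤ 1·1.
L = (5 + 2·x) + (-2 + 2·x + 4·x^2)·Dx  (order 1).
h: a_k = 4, 10, 39/2, 157/4, 2507/32, 10035/64, 80259/256, 321069/512, 10273779/8192, …
ICs: h(0) = 4.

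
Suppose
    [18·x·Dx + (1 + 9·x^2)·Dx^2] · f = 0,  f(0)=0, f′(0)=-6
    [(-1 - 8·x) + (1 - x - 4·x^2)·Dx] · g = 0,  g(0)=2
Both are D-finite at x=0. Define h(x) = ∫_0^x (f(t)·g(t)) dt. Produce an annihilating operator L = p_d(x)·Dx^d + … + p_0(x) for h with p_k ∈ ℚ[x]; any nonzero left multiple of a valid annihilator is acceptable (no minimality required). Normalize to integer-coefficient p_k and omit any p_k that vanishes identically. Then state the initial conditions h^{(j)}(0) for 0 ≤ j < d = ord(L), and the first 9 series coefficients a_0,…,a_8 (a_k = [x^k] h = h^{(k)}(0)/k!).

L = (8 + 18·x + 216·x^2)·Dx + (2 - 2·x + 36·x^2 + 216·x^3)·Dx^2 + (-1 + x - 5·x^2 + 9·x^3 + 36·x^4)·Dx^3  (order 3).
h: a_k = 0, 0, -6, -4, -6, -72/5, -302/5, -3252/35, -744/7, …
ICs: h(0) = 0, h′(0) = 0, h′′(0) = -12.

f: a_k = 0, -6, 0, 18, 0, -486/5, 0, 4374/7, 0, …
g: a_k = 2, 2, 10, 18, 58, 130, 362, 882, 2330, …
f·g: L₀ = L_f ⊗_s L_g, ord ≤ 2·1.
Integrate: L := L₀·Dx.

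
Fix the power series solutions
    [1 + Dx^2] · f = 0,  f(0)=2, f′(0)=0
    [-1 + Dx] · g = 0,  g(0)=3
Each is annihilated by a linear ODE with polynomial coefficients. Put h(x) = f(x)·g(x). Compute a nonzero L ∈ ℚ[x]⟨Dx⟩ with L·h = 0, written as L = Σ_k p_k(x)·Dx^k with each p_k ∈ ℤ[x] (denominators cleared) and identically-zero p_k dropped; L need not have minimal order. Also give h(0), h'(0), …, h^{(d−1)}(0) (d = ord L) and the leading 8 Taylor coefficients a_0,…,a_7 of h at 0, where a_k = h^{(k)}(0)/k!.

L = 2 - 2·Dx + Dx^2  (order 2).
h: a_k = 6, 6, 0, -2, -1, -1/5, 0, 1/105, …
ICs: h(0) = 6, h′(0) = 6.

f: a_k = 2, 0, -1, 0, 1/12, 0, -1/360, 0, …
g: a_k = 3, 3, 3/2, 1/2, 1/8, 1/40, 1/240, 1/1680, …
h₀=f·g: eliminate ⇒ L₀, order ≤ 2·1.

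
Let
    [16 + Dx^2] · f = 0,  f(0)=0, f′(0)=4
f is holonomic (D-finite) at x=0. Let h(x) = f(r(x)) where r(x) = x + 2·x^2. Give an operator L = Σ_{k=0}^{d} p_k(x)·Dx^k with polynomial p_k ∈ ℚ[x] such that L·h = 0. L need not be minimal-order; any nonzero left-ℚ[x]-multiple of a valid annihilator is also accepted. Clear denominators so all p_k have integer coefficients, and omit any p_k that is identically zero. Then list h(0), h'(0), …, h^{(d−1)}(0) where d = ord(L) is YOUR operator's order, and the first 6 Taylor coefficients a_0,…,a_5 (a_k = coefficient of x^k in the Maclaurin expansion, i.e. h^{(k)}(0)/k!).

f: a_k = 0, 4, 0, -32/3, 0, 128/15, …
Substitute x→r, Dx→(1/r')Dx; clear ⇒ L₀.
L = (16 + 192·x + 768·x^2 + 1024·x^3) - 4·Dx + (1 + 4·x)·Dx^2  (order 2).
h: a_k = 0, 4, 8, -32/3, -64, -1792/15, …
ICs: h(0) = 0, h′(0) = 4.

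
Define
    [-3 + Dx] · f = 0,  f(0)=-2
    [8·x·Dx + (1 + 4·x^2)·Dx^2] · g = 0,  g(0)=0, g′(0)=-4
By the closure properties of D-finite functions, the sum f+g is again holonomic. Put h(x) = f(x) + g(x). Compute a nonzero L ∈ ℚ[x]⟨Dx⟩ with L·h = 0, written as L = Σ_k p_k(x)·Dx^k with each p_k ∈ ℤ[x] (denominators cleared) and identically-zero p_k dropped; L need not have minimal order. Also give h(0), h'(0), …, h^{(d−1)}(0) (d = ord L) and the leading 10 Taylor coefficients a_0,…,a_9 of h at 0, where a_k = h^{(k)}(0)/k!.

f: a_k = -2, -6, -9, -9, -27/4, -81/20, -81/40, -243/280, -729/2240, -243/2240, …
g: a_k = 0, -4, 0, 16/3, 0, -64/5, 0, 256/7, 0, -1024/9, …
f+g: L₀ = lclm(L_f,L_g), ord ≤ 1+2.
L = (24 - 72·x - 288·x^2 - 288·x^3)·Dx + (-17 + 24·x^2 - 144·x^4)·Dx^2 + (3 + 8·x + 24·x^2 + 32·x^3 + 48·x^4)·Dx^3  (order 3).
h: a_k = -2, -10, -9, -11/3, -27/4, -337/20, -81/40, 9997/280, -729/2240, -2295947/20160, …
ICs: h(0) = -2, h′(0) = -10, h′′(0) = -18.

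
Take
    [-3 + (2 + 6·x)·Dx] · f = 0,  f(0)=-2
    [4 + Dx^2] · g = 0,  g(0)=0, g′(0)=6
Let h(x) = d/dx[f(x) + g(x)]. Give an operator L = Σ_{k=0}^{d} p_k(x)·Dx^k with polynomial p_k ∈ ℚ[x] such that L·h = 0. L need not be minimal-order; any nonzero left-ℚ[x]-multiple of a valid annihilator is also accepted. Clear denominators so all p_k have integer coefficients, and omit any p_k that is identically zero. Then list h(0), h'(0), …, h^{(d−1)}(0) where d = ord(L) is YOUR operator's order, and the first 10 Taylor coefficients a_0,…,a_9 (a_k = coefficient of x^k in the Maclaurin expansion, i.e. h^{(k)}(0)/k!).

f: a_k = -2, -3, 9/4, -27/8, 405/64, -1701/128, 15309/512, -72171/1024, 2814669/16384, -14073345/32768, …
g: a_k = 0, 6, 0, -4, 0, 4/5, 0, -8/105, 0, 4/945, …
Sum ⇒ L₀ = lclm(L_f,L_g) in ℚ(x)⟨Dx⟩.
h=h₀': d/dx-closure on L₀ ⇒ L.
L = (-1812 - 1152·x - 1728·x^2) + (-344 - 1800·x - 3456·x^2 - 3456·x^3)·Dx + (-453 - 288·x - 432·x^2)·Dx^2 + (-86 - 450·x - 864·x^2 - 864·x^3)·Dx^3  (order 3).
h: a_k = 3, 9/2, -177/8, 405/16, -7993/128, 45927/256, -7586147/15360, 2814669/2048, -13299179953/3440640, 717740595/65536, …
ICs: h(0) = 3, h′(0) = 9/2, h′′(0) = -177/4.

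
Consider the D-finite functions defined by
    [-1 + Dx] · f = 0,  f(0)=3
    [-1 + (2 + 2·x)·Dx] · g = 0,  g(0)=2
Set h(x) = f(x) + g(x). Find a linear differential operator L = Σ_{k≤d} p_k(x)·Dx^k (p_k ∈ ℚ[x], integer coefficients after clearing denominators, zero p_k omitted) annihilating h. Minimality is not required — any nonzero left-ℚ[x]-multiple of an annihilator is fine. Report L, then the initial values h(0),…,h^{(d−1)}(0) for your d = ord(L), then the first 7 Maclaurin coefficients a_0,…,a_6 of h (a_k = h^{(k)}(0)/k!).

L = (3 + 2·x) + (-5 - 8·x - 4·x^2)·Dx + (2 + 6·x + 4·x^2)·Dx^2  (order 2).
h: a_k = 5, 4, 5/4, 5/8, 3/64, 51/640, -283/7680, …
ICs: h(0) = 5, h′(0) = 4.

f: a_k = 3, 3, 3/2, 1/2, 1/8, 1/40, 1/240, …
g: a_k = 2, 1, -1/4, 1/8, -5/64, 7/128, -21/512, …
Sum ⇒ L₀ = lclm(L_f,L_g) in ℚ(x)⟨Dx⟩.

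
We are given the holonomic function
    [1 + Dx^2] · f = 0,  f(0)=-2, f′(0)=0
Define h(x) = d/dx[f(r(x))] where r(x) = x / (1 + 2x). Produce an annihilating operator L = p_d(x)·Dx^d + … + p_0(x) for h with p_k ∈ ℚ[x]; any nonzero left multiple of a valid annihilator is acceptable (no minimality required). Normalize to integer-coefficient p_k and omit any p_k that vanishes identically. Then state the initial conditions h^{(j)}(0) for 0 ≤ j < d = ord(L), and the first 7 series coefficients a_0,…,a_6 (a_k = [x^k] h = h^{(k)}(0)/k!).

L = (25 + 96·x + 96·x^2) + (12 + 72·x + 144·x^2 + 96·x^3)·Dx + (1 + 8·x + 24·x^2 + 32·x^3 + 16·x^4)·Dx^2  (order 2).
h: a_k = 0, 2, -12, 143/3, -470/3, 27601/60, -12509/10, …
ICs: h(0) = 0, h′(0) = 2.

f: a_k = -2, 0, 1, 0, -1/12, 0, 1/360, …
h₀=f(r): pull back L_f along r ⇒ L₀.
Differentiate: ansatz ord ≤ ord L₀ ⇒ L.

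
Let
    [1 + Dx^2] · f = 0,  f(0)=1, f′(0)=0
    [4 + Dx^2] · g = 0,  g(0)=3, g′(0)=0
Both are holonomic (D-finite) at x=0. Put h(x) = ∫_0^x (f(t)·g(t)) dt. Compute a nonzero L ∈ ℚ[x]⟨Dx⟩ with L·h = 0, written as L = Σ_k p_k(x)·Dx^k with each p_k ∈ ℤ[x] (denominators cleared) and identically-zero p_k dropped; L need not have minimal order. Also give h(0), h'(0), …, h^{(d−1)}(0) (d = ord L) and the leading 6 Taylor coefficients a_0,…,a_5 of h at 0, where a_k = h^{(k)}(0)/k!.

L = 9·Dx + 10·Dx^3 + Dx^5  (order 5).
h: a_k = 0, 3, 0, -5/2, 0, 41/40, …
ICs: h(0) = 0, h′(0) = 3, h′′(0) = 0, h′′′(0) = -15, h′′′′(0) = 0.

f: a_k = 1, 0, -1/2, 0, 1/24, 0, …
g: a_k = 3, 0, -6, 0, 2, 0, …
Sym-product of L_f,L_g gives L₀ (≤ ord 4).
h=∫h₀ ⇒ L = L₀·Dx.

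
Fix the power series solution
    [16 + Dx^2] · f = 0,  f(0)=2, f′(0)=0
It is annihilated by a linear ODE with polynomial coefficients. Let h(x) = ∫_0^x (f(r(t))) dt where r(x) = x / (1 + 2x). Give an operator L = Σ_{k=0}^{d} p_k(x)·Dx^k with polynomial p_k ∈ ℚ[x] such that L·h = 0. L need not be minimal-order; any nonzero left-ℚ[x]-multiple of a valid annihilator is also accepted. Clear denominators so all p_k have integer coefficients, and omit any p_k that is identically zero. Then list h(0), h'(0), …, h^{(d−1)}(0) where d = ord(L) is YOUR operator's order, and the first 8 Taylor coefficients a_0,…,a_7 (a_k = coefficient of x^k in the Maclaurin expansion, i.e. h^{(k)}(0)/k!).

f: a_k = 2, 0, -16, 0, 64/3, 0, -512/45, 0, …
h₀=f(r): pull back L_f along r ⇒ L₀.
h=∫₀ˣh₀: take L = L₀·Dx.
L = 16·Dx + (4 + 24·x + 48·x^2 + 32·x^3)·Dx^2 + (1 + 8·x + 24·x^2 + 32·x^3 + 16·x^4)·Dx^3  (order 3).
h: a_k = 0, 2, 0, -16/3, 16, -512/15, 512/9, -2816/45, …
ICs: h(0) = 0, h′(0) = 2, h′′(0) = 0.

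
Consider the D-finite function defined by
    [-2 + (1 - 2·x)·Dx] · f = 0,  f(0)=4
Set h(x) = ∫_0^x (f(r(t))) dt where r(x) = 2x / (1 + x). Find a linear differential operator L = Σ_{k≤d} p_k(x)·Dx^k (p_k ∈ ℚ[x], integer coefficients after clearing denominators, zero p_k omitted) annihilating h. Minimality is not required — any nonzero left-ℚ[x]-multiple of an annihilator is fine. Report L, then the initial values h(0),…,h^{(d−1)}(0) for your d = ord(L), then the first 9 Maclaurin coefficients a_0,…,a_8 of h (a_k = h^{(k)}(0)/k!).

L = 4·Dx + (-1 + 2·x + 3·x^2)·Dx^2  (order 2).
h: a_k = 0, 4, 8, 16, 36, 432/5, 216, 3888/7, 1458, …
ICs: h(0) = 0, h′(0) = 4.

f: a_k = 4, 8, 16, 32, 64, 128, 256, 512, 1024, …
Change of var in L_f (x↦r) gives L₀.
h=∫₀ˣh₀: take L = L₀·Dx.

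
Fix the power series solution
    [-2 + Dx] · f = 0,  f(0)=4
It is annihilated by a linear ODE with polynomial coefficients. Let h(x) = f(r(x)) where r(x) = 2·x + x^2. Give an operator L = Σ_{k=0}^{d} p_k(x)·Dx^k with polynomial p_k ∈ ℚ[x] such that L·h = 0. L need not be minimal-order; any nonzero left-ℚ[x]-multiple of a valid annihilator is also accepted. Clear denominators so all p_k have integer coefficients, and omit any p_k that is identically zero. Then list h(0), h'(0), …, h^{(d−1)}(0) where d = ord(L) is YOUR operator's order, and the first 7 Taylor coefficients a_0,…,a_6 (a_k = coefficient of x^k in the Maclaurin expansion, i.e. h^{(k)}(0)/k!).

f: a_k = 4, 8, 8, 16/3, 8/3, 16/15, 16/45, …
Change of var in L_f (x↦r) gives L₀.
L = (-4 - 4·x) + Dx  (order 1).
h: a_k = 4, 16, 40, 224/3, 344/3, 2272/15, 7984/45, …
ICs: h(0) = 4.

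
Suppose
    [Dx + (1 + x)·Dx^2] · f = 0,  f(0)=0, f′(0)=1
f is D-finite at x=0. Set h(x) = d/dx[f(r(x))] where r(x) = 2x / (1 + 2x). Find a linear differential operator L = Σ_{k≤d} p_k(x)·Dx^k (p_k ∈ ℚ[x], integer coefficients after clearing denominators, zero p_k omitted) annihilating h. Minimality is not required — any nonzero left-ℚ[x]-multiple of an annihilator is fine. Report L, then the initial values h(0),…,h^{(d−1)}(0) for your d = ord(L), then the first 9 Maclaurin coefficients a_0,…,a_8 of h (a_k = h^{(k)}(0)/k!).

L = (6 + 16·x) + (1 + 6·x + 8·x^2)·Dx  (order 1).
h: a_k = 2, -12, 56, -240, 992, -4032, 16256, -65280, 261632, …
ICs: h(0) = 2.

f: a_k = 0, 1, -1/2, 1/3, -1/4, 1/5, -1/6, 1/7, -1/8, …
Substitute x→r, Dx→(1/r')Dx; clear ⇒ L₀.
Differentiate: ansatz ord ≤ ord L₀ ⇒ L.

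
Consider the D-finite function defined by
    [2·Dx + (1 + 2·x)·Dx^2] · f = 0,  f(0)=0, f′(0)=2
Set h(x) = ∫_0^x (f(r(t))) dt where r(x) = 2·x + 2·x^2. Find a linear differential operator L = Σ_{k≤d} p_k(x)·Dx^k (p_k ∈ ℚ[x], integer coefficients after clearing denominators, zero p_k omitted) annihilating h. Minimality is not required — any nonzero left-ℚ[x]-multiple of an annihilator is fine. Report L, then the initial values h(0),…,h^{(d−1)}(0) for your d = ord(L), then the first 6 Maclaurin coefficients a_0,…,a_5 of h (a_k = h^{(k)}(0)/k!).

f: a_k = 0, 2, -2, 8/3, -4, 32/5, …
f∘r: x↦r, Dx↦Dx/r' in L_f ⇒ L₀.
h=∫h₀ ⇒ L = L₀·Dx.
L = 2·Dx^2 + (1 + 2·x)·Dx^3  (order 3).
h: a_k = 0, 0, 2, -4/3, 4/3, -8/5, …
ICs: h(0) = 0, h′(0) = 0, h′′(0) = 4.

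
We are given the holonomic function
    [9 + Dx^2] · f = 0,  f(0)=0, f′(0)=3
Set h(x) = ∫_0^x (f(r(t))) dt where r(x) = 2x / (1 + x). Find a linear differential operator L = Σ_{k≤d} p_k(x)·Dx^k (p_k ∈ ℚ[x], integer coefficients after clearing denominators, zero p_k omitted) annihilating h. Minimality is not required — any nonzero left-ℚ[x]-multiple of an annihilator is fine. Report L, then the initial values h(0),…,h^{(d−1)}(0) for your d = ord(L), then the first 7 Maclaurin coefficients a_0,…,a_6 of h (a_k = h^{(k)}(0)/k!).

L = 36·Dx + (2 + 6·x + 6·x^2 + 2·x^3)·Dx^2 + (1 + 4·x + 6·x^2 + 4·x^3 + x^4)·Dx^3  (order 3).
h: a_k = 0, 0, 3, -2, -15/2, 102/5, -121/5, …
ICs: h(0) = 0, h′(0) = 0, h′′(0) = 6.

f: a_k = 0, 3, 0, -9/2, 0, 81/40, 0, …
f∘r: x↦r, Dx↦Dx/r' in L_f ⇒ L₀.
Integrate: L := L₀·Dx.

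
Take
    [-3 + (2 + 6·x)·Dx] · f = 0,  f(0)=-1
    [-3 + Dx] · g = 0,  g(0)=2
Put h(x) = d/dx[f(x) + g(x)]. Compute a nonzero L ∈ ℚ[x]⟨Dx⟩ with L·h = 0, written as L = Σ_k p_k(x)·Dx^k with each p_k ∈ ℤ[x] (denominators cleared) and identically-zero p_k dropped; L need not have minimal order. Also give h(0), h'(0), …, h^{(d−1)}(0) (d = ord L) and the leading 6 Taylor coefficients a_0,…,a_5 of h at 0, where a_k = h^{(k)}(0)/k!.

L = (-15 - 18·x) + (-1 - 24·x - 36·x^2)·Dx + (2 + 10·x + 12·x^2)·Dx^2  (order 2).
h: a_k = 9/2, 81/4, 351/16, 1269/32, -3321/256, 260739/2560, …
ICs: h(0) = 9/2, h′(0) = 81/4.

f: a_k = -1, -3/2, 9/8, -27/16, 405/128, -1701/256, …
g: a_k = 2, 6, 9, 9, 27/4, 81/20, …
h₀=f+g: left-lcm gives L₀, ord ≤ 2.
h=h₀': d/dx-closure on L₀ ⇒ L.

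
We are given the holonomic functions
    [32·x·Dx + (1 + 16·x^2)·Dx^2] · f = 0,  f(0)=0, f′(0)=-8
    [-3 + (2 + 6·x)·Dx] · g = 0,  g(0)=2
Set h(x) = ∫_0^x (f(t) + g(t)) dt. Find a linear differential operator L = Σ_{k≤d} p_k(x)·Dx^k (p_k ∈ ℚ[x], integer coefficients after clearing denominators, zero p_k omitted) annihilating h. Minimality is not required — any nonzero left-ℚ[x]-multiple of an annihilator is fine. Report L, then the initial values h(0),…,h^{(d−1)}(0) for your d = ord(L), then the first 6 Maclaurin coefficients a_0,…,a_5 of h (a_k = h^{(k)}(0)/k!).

f: a_k = 0, -8, 0, 128/3, 0, -2048/5, …
g: a_k = 2, 3, -9/4, 27/8, -405/64, 1701/128, …
f+g: L₀ = lclm(L_f,L_g), ord ≤ 2+1.
h=∫₀ˣh₀: take L = L₀·Dx.
L = (-192 - 1440·x + 9216·x^2 + 13824·x^3)·Dx^2 + (-155 - 768·x + 4128·x^2 + 36864·x^3 + 48384·x^4)·Dx^3 + (-6 + 110·x + 576·x^2 + 2624·x^3 + 10752·x^4 + 13824·x^5)·Dx^4  (order 4).
h: a_k = 0, 2, -5/2, -3/4, 1105/96, -81/64, …
ICs: h(0) = 0, h′(0) = 2, h′′(0) = -5, h′′′(0) = -9/2.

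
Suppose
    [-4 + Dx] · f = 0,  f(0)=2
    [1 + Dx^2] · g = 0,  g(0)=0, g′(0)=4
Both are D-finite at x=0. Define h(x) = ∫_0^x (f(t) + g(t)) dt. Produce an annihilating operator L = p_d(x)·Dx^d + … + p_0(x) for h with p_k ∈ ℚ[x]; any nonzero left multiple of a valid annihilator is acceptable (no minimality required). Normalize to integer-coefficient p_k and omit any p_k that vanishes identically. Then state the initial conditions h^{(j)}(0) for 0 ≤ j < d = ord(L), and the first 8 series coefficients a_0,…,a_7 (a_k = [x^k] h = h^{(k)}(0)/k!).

L = -4·Dx + Dx^2 - 4·Dx^3 + Dx^4  (order 4).
h: a_k = 0, 2, 6, 16/3, 31/6, 64/15, 57/20, 512/315, …
ICs: h(0) = 0, h′(0) = 2, h′′(0) = 12, h′′′(0) = 32.

f: a_k = 2, 8, 16, 64/3, 64/3, 256/15, 512/45, 2048/315, …
g: a_k = 0, 4, 0, -2/3, 0, 1/30, 0, -1/1260, …
f+g: L₀ = lclm(L_f,L_g), ord ≤ 1+2.
∫: right-multiply L₀ by Dx.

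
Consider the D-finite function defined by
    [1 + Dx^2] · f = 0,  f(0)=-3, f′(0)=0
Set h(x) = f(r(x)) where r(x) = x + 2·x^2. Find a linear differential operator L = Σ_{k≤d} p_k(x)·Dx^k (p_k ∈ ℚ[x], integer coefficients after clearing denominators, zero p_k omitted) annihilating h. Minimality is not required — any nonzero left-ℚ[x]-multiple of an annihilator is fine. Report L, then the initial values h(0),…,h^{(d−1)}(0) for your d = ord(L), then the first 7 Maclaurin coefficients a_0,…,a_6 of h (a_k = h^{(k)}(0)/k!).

L = (1 + 12·x + 48·x^2 + 64·x^3) - 4·Dx + (1 + 4·x)·Dx^2  (order 2).
h: a_k = -3, 0, 3/2, 6, 47/8, -1, -719/240, …
ICs: h(0) = -3, h′(0) = 0.

f: a_k = -3, 0, 3/2, 0, -1/8, 0, 1/240, …
L₀ from L_f via x↦r, Dx↦r'^{-1}Dx.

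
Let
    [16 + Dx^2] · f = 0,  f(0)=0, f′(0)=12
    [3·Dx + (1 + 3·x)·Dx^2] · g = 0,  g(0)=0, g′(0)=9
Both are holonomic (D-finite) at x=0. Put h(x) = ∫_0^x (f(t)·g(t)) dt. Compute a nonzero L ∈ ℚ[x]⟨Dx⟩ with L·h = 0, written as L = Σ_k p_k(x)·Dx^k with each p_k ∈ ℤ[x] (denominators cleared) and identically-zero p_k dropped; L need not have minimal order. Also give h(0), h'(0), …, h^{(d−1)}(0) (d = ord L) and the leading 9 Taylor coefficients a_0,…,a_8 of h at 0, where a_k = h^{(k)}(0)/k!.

L = (2272 + 127488·x + 781056·x^2 + 1769472·x^3 + 1327104·x^4)·Dx + (4416 + 50112·x + 165888·x^2 + 165888·x^3)·Dx^2 + (1022 + 19392·x + 102816·x^2 + 221184·x^3 + 165888·x^4)·Dx^3 + (276 + 3132·x + 10368·x^2 + 10368·x^3)·Dx^4 + (55 + 714·x + 3375·x^2 + 6912·x^3 + 5184·x^4)·Dx^5  (order 5).
h: a_k = 0, 0, 0, 36, -81/2, 36/5, -99/2, 1116/7, -6939/20, …
ICs: h(0) = 0, h′(0) = 0, h′′(0) = 0, h′′′(0) = 216, h′′′′(0) = -972.

f: a_k = 0, 12, 0, -32, 0, 128/5, 0, -1024/105, 0, …
g: a_k = 0, 9, -27/2, 27, -243/4, 729/5, -729/2, 6561/7, -19683/8, …
h₀=f·g: eliminate ⇒ L₀, order ≤ 2·2.
∫: right-multiply L₀ by Dx.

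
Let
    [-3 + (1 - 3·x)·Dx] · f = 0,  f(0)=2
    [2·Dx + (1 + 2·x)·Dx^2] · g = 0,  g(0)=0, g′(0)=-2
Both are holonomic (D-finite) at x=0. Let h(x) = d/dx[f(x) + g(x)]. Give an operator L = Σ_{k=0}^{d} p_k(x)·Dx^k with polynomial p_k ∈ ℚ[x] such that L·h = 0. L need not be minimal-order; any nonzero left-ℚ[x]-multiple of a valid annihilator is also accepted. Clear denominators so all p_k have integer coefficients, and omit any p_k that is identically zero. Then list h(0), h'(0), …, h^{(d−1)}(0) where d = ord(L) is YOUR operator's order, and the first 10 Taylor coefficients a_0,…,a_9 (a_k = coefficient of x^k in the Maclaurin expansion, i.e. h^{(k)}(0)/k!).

f: a_k = 2, 6, 18, 54, 162, 486, 1458, 4374, 13122, 39366, …
g: a_k = 0, -2, 2, -8/3, 4, -32/5, 32/3, -128/7, 32, -512/9, …
h₀=f+g: left-lcm gives L₀, ord ≤ 3.
Derive L from L₀ (diff closure).
L = (78 + 36·x) + (23 + 132·x + 72·x^2)·Dx + (-4 + x + 27·x^2 + 18·x^3)·Dx^2  (order 2).
h: a_k = 4, 40, 154, 664, 2398, 8812, 30490, 105232, 353782, 1182004, …
ICs: h(0) = 4, h′(0) = 40.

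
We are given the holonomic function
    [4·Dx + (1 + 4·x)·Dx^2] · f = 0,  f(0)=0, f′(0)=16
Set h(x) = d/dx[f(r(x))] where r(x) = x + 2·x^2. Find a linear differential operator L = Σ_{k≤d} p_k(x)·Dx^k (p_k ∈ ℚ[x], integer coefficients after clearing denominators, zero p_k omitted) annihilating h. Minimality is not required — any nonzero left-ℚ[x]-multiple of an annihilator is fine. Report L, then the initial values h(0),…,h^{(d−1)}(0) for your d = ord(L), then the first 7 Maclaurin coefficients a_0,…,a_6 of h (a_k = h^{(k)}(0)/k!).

f: a_k = 0, 16, -32, 256/3, -256, 4096/5, -8192/3, …
Substitute x→r, Dx→(1/r')Dx; clear ⇒ L₀.
Derive L from L₀ (diff closure).
L = (16·x + 32·x^2) + (1 + 8·x + 24·x^2 + 32·x^3)·Dx  (order 1).
h: a_k = 16, 0, -128, 512, -1024, 0, 8192, …
ICs: h(0) = 16.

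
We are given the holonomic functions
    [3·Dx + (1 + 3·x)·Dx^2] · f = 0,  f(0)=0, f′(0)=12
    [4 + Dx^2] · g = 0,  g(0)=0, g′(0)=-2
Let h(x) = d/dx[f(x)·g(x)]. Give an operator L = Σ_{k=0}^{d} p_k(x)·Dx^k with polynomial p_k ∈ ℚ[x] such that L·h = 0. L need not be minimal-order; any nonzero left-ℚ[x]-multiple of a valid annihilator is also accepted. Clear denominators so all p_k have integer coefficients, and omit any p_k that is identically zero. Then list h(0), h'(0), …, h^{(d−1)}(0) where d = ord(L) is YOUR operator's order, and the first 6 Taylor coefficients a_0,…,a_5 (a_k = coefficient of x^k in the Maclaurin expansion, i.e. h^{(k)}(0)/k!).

L = (-21880 - 49536·x - 195264·x^2 - 252288·x^3 + 225504·x^4 + 746496·x^5 + 373248·x^6) + (-9384 - 44856·x - 47520·x^2 + 90720·x^3 + 311040·x^4 + 186624·x^5)·Dx + (-6026 - 16344·x - 53892·x^2 - 32832·x^3 + 182736·x^4 + 373248·x^5 + 186624·x^6)·Dx^2 + (-2346 - 11214·x - 11880·x^2 + 22680·x^3 + 77760·x^4 + 46656·x^5)·Dx^3 + (-139 - 990·x - 1269·x^2 + 7560·x^3 + 31590·x^4 + 46656·x^5 + 23328·x^6)·Dx^4  (order 4).
h: a_k = 0, -48, 108, -224, 690, -2064, …
ICs: h(0) = 0, h′(0) = -48, h′′(0) = 216, h′′′(0) = -1344.

f: a_k = 0, 12, -18, 36, -81, 972/5, …
g: a_k = 0, -2, 0, 4/3, 0, -4/15, …
Product ⇒ symmetric product L₀, ord ≤ 4.
Derive L from L₀ (diff closure).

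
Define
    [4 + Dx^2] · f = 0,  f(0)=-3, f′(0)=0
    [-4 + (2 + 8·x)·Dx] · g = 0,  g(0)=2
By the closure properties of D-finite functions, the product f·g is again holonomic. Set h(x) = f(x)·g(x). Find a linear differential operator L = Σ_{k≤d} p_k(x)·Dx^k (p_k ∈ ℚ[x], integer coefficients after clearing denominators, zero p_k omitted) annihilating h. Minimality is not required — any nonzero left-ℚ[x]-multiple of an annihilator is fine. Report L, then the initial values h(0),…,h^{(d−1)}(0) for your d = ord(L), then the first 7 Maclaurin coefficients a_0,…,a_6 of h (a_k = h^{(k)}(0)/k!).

f: a_k = -3, 0, 6, 0, -2, 0, 4/15, …
g: a_k = 2, 4, -4, 8, -20, 56, -168, …
L₀ := L_f ⊗_s L_g (sym. prod.), ord ≤ 2.
L = (16 + 32·x + 64·x^2) + (-4 - 16·x)·Dx + (1 + 8·x + 16·x^2)·Dx^2  (order 2).
h: a_k = -6, -12, 24, 0, 32, -128, 5888/15, …
ICs: h(0) = -6, h′(0) = -12.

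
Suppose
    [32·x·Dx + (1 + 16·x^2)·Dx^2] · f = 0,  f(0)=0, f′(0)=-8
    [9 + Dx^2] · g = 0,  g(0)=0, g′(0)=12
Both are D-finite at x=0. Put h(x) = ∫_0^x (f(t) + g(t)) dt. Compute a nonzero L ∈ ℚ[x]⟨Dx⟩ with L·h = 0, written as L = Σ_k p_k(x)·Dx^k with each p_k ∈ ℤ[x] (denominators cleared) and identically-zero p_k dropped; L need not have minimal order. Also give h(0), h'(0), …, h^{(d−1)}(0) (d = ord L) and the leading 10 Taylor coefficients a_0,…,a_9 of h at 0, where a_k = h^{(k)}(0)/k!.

L = (-52704·x + 967680·x^3 + 663552·x^5)·Dx^2 + (-207 + 13104·x^2 + 283392·x^4 + 331776·x^6)·Dx^3 + (-5856·x + 107520·x^3 + 73728·x^5)·Dx^4 + (-23 + 1456·x^2 + 31488·x^4 + 36864·x^6)·Dx^5  (order 5).
h: a_k = 0, 0, 2, 0, 37/6, 0, -803/12, 0, 655117/1120, 0, …
ICs: h(0) = 0, h′(0) = 0, h′′(0) = 4, h′′′(0) = 0, h′′′′(0) = 148.

f: a_k = 0, -8, 0, 128/3, 0, -2048/5, 0, 32768/7, 0, -524288/9, …
g: a_k = 0, 12, 0, -18, 0, 81/10, 0, -243/140, 0, 243/1120, …
f+g: L₀ = lclm(L_f,L_g), ord ≤ 2+2.
h=∫h₀ ⇒ L = L₀·Dx.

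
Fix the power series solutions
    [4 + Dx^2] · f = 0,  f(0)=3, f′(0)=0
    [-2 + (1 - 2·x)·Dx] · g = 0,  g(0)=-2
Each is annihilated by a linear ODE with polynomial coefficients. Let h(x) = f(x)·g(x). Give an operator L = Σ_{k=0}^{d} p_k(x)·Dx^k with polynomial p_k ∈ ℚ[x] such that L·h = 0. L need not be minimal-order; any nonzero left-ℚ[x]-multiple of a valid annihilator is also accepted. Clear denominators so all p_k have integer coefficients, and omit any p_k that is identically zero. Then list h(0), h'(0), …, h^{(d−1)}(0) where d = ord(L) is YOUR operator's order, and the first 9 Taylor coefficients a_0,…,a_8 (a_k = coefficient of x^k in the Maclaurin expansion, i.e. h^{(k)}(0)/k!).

L = (-4 + 8·x) + 4·Dx + (-1 + 2·x)·Dx^2  (order 2).
h: a_k = -6, -12, -12, -24, -52, -104, -3112/15, -6224/15, -17428/21, …
ICs: h(0) = -6, h′(0) = -12.

f: a_k = 3, 0, -6, 0, 2, 0, -4/15, 0, 2/105, …
g: a_k = -2, -4, -8, -16, -32, -64, -128, -256, -512, …
L₀ := L_f ⊗_s L_g (sym. prod.), ord ≤ 2.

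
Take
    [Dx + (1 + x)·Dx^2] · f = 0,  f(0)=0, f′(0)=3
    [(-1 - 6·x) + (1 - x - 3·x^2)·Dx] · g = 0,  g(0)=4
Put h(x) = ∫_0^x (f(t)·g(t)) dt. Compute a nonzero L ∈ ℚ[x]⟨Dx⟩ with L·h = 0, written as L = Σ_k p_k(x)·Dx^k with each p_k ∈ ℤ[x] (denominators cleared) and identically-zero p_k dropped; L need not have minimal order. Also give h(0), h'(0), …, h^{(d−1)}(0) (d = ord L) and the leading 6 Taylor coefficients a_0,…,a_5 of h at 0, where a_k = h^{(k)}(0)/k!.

f: a_k = 0, 3, -3/2, 1, -3/4, 3/5, …
g: a_k = 4, 4, 16, 28, 76, 160, …
f·g: L₀ = L_f ⊗_s L_g, ord ≤ 2·1.
h=∫₀ˣh₀: take L = L₀·Dx.
L = (7 + 12·x)·Dx + (1 + 15·x + 15·x^2)·Dx^2 + (-1 + 4·x^2 + 3·x^3)·Dx^3  (order 3).
h: a_k = 0, 0, 6, 2, 23/2, 61/5, …
ICs: h(0) = 0, h′(0) = 0, h′′(0) = 12.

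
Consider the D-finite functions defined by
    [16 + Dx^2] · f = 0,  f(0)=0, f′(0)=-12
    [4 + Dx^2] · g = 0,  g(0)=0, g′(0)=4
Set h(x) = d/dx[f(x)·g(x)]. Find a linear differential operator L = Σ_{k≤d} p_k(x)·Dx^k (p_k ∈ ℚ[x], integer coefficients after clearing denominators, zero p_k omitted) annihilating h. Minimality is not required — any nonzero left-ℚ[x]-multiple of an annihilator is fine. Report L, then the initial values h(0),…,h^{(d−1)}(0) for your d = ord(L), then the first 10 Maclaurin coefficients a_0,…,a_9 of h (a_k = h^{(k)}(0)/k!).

L = 144 + 40·Dx^2 + Dx^4  (order 4).
h: a_k = 0, -96, 0, 640, 0, -5824/5, 0, 20992/21, 0, -472384/945, …
ICs: h(0) = 0, h′(0) = -96, h′′(0) = 0, h′′′(0) = 3840.

f: a_k = 0, -12, 0, 32, 0, -128/5, 0, 1024/105, 0, -2048/945, …
g: a_k = 0, 4, 0, -8/3, 0, 8/15, 0, -16/315, 0, 8/2835, …
Sym-product of L_f,L_g gives L₀ (≤ ord 4).
h₀' ⇒ L via d/dx closure of L₀.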